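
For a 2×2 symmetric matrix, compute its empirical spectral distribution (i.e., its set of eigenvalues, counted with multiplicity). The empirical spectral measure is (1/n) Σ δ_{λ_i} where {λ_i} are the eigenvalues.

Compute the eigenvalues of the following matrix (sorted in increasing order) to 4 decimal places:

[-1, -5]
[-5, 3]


Since M is real symmetric, both eigenvalues are real; they are the roots of det(λI − M) = λ² − (tr M) λ + det M.
tr M = -1 + 3 = 2.
det M = (-1)·3 − (-5)² = -3 − 25 = -28.
Characteristic polynomial: λ² − 2λ − 28 = 0.
Discriminant Δ = (tr M)² − 4·det M = 4 − (-112) = 116; √Δ = 10.770330.
λ = (tr M ± √Δ)/2 = (2 ± 10.770330)/2, giving (tr M − √Δ)/2 = -4.3852 and (tr M + √Δ)/2 = 6.3852.

Eigenvalues sorted in increasing order: [-4.3852, 6.3852].


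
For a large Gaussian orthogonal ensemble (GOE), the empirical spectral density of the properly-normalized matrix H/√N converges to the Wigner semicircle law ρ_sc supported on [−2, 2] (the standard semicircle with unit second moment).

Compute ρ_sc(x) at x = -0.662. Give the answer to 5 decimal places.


ρ_sc(x) = (1/(2π)) √(4 − x²). With x = -0.662:
  4 − x² = 4 − (-0.662)² = 4 − 0.438244 = 3.561756.
  √(4 − x²) = 1.887262.
  1/(2π) = 0.159155.
  ρ_sc(-0.662) = 0.159155 · 1.887262 = 0.300367.

Rounded to 5 decimal places: ρ_sc(-0.662) ≈ 0.30037.


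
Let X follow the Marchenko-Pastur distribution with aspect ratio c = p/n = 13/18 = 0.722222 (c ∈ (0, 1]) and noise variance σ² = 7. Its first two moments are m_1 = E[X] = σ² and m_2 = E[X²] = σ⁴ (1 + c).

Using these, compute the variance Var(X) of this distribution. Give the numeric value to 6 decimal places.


m_1 = E[X] = σ² = 7, so m_1² = 49.
m_2 = E[X²] = σ⁴ (1 + c) = 49 · (1 + 0.722222) = 49 · 1.722222 = 84.388889.
(Note m_2 − m_1² simplifies to c · σ⁴ = 0.722222 · 49.)

Var(X) = m_2 − m_1² = 84.388889 − 49 = 35.388889.


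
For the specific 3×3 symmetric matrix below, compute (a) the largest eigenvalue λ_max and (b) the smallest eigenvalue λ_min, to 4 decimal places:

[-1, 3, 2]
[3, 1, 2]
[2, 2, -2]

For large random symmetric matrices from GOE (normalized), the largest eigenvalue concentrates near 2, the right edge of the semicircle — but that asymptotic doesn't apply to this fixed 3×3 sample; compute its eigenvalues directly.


Since M is real symmetric, all three eigenvalues are real; they are the roots of det(λI − M) = λ³ − (tr M) λ² + s λ − det M, where s is the sum of the principal 2×2 minors.
tr M = -1 + 1 + (-2) = -2.
s = ((-1)·1 − 3²) + ((-1)·(-2) − 2²) + (1·(-2) − 2²) = -10 + (-2) + (-6) = -18.
det M (expand along row 1) = (-1)·(-6) − 3·(-10) + 2·4 = 44.
Characteristic polynomial: λ³ + 2λ² − 18λ − 44 = 0.
Substitute λ = y + (tr M)/3 = y − 0.666667 to remove the quadratic term: y³ + p·y + q = 0 with p = s − (tr M)²/3 = -19.333333 and q = −2(tr M)³/27 + (tr M)·s/3 − det M = -31.407407.
Three real roots ⇒ use the trigonometric (Viète) form: r = 2√(−p/3) = 5.077182, φ = arccos(3q/(p·r)) = arccos(0.959895) = 0.284168 rad.
y_k = r·cos(φ/3 − 2πk/3) for k = 0, 1, 2 gives y = 5.054422, -2.111341, -2.943081.
λ_k = y_k − 0.666667 gives λ = 4.3878, -2.7780, -3.6097 (check: the sum is -2.0000 = tr M).

Hence λ_max = 4.3878 and λ_min = -3.6097.


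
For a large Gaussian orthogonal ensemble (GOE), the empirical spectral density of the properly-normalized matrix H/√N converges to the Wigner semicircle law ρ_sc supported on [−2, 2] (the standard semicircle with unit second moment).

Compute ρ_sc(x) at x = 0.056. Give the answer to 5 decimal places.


ρ_sc(x) = (1/(2π)) √(4 − x²). With x = 0.056:
  4 − x² = 4 − (0.056)² = 4 − 0.003136 = 3.996864.
  √(4 − x²) = 1.999216.
  1/(2π) = 0.159155.
  ρ_sc(0.056) = 0.159155 · 1.999216 = 0.318185.

Rounded to 5 decimal places: ρ_sc(0.056) ≈ 0.31819.


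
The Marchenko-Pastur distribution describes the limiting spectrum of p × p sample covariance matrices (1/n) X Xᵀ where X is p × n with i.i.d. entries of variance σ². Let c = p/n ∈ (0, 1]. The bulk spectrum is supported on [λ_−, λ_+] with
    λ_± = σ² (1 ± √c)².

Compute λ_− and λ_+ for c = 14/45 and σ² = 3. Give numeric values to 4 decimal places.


c = 14/45 = 0.311111; √c = 0.557773.
λ_− = σ² (1 − √c)² = 3 · (1 − 0.557773)² = 3 · (0.442227)² = 0.586693.
λ_+ = σ² (1 + √c)² = 3 · (1 + 0.557773)² = 3 · (1.557773)² = 7.279973.

Rounded to 4 decimal places: λ_− ≈ 0.5867, λ_+ ≈ 7.2800.


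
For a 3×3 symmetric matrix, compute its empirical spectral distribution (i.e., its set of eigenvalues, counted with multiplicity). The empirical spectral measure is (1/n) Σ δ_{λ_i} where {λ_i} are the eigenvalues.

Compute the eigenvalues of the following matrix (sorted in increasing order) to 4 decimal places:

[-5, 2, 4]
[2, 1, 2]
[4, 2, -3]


Since M is real symmetric, all three eigenvalues are real; they are the roots of det(λI − M) = λ³ − (tr M) λ² + s λ − det M, where s is the sum of the principal 2×2 minors.
tr M = -5 + 1 + (-3) = -7.
s = ((-5)·1 − 2²) + ((-5)·(-3) − 4²) + (1·(-3) − 2²) = -9 + (-1) + (-7) = -17.
det M (expand along row 1) = (-5)·(-7) − 2·(-14) + 4·0 = 63.
Characteristic polynomial: λ³ + 7λ² − 17λ − 63 = 0.
Substitute λ = y + (tr M)/3 = y − 2.333333 to remove the quadratic term: y³ + p·y + q = 0 with p = s − (tr M)²/3 = -33.333333 and q = −2(tr M)³/27 + (tr M)·s/3 − det M = 2.074074.
Three real roots ⇒ use the trigonometric (Viète) form: r = 2√(−p/3) = 6.666667, φ = arccos(3q/(p·r)) = arccos(-0.028000) = 1.598800 rad.
y_k = r·cos(φ/3 − 2πk/3) for k = 0, 1, 2 gives y = 5.742136, 0.062229, -5.804366.
λ_k = y_k − 2.333333 gives λ = 3.4088, -2.2711, -8.1377 (check: the sum is -7.0000 = tr M).

Eigenvalues sorted in increasing order: [-8.1377, -2.2711, 3.4088].


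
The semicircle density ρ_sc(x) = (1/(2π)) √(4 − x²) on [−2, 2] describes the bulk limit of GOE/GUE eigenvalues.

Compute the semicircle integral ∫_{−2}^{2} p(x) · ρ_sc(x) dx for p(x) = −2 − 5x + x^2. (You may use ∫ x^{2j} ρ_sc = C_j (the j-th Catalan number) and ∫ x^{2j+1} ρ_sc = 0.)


Write p(x) = Σ a_i x^i, split into monomials and integrate each against ρ_sc separately.
Using ∫ x^{2j} ρ_sc = C_j = (1/(j+1)) C(2j, j) (Catalan numbers) and ∫ x^{2j+1} ρ_sc = 0 (odd monomials vanish by symmetry):
  i = 0 (even): a_0 · C_{0} = -2 · 1 = -2
  i = 1 (odd): ∫ x^1 ρ_sc = 0 (vanishes)
  i = 2 (even): a_2 · C_{1} = 1 · 1 = 1

Summing the contributions: ∫_{−2}^{2} p(x) ρ_sc(x) dx = (-2) + 1 = -1.


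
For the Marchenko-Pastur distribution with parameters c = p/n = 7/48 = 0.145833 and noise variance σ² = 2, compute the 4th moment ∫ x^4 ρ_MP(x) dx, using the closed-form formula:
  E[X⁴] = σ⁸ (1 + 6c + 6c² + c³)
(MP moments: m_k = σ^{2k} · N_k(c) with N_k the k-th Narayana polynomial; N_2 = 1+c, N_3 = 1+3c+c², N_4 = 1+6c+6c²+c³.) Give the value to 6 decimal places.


E[X⁴] = σ⁸ (1 + 6c + 6c² + c³) (fourth MP moment). With σ² = 2 (so σ⁸ = 16) and c = 7/48 = 0.145833: E[X⁴] = 16 · (1 + 6·0.145833 + 6·(0.145833)² + (0.145833)³) = 16 · 2.005706.

So E[X^4] = 32.091291.


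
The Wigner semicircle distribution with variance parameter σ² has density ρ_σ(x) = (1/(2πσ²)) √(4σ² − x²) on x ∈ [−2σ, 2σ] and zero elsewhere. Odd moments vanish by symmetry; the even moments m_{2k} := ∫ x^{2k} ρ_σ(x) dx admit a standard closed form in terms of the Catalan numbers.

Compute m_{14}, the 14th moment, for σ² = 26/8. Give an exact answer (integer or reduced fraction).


By the scaled semicircle moment identity, m_{2k} = σ^{2k} · C_k with k = 7.
C_7 = (1/(k+1)) · C(2k, k) = (1/8) · C(14, 7) = (1/8) · 3432 = 429.
σ^{2k} = (σ²)^k = (26/8)^7 = 62748517/16384.

Therefore m_{14} = σ^{14} · C_7 = (62748517/16384) · 429 = 26919113793/16384.


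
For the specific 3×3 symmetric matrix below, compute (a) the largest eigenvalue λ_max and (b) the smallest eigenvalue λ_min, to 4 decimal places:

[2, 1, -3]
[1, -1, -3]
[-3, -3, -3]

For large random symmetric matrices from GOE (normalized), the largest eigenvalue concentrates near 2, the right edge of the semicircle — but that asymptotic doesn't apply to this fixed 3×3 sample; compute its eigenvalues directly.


Since M is real symmetric, all three eigenvalues are real; they are the roots of det(λI − M) = λ³ − (tr M) λ² + s λ − det M, where s is the sum of the principal 2×2 minors.
tr M = 2 + (-1) + (-3) = -2.
s = (2·(-1) − 1²) + (2·(-3) − (-3)²) + ((-1)·(-3) − (-3)²) = -3 + (-15) + (-6) = -24.
det M (expand along row 1) = 2·(-6) − 1·(-12) + (-3)·(-6) = 18.
Characteristic polynomial: λ³ + 2λ² − 24λ − 18 = 0.
Substitute λ = y + (tr M)/3 = y − 0.666667 to remove the quadratic term: y³ + p·y + q = 0 with p = s − (tr M)²/3 = -25.333333 and q = −2(tr M)³/27 + (tr M)·s/3 − det M = -1.407407.
Three real roots ⇒ use the trigonometric (Viète) form: r = 2√(−p/3) = 5.811865, φ = arccos(3q/(p·r)) = arccos(0.028677) = 1.542115 rad.
y_k = r·cos(φ/3 − 2πk/3) for k = 0, 1, 2 gives y = 5.060774, -0.055562, -5.005212.
λ_k = y_k − 0.666667 gives λ = 4.3941, -0.7222, -5.6719 (check: the sum is -2.0000 = tr M).

Hence λ_max = 4.3941 and λ_min = -5.6719.


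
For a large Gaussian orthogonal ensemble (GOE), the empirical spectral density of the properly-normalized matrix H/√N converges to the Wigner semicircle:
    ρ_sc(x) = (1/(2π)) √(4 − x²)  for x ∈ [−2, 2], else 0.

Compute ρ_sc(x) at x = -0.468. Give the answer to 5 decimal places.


ρ_sc(x) = (1/(2π)) √(4 − x²). With x = -0.468:
  4 − x² = 4 − (-0.468)² = 4 − 0.219024 = 3.780976.
  √(4 − x²) = 1.944473.
  1/(2π) = 0.159155.
  ρ_sc(-0.468) = 0.159155 · 1.944473 = 0.309473.

Rounded to 5 decimal places: ρ_sc(-0.468) ≈ 0.30947.


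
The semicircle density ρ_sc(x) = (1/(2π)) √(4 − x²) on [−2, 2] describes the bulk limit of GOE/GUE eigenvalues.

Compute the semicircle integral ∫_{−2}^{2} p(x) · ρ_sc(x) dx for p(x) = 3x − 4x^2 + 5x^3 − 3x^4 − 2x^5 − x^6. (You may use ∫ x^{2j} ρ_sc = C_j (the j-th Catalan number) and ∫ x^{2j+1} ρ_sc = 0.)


Write p(x) = Σ a_i x^i, split into monomials and integrate each against ρ_sc separately.
Using ∫ x^{2j} ρ_sc = C_j = (1/(j+1)) C(2j, j) (Catalan numbers) and ∫ x^{2j+1} ρ_sc = 0 (odd monomials vanish by symmetry):
  i = 1 (odd): ∫ x^1 ρ_sc = 0 (vanishes)
  i = 2 (even): a_2 · C_{1} = -4 · 1 = -4
  i = 3 (odd): ∫ x^3 ρ_sc = 0 (vanishes)
  i = 4 (even): a_4 · C_{2} = -3 · 2 = -6
  i = 5 (odd): ∫ x^5 ρ_sc = 0 (vanishes)
  i = 6 (even): a_6 · C_{3} = -1 · 5 = -5

Summing the contributions: ∫_{−2}^{2} p(x) ρ_sc(x) dx = (-4) + (-6) + (-5) = -15.


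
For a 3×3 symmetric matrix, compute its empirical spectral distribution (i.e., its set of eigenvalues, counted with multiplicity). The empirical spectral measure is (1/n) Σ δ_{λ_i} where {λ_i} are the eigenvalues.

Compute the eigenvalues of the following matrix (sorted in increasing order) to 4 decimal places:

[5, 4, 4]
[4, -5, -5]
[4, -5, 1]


Since M is real symmetric, all three eigenvalues are real; they are the roots of det(λI − M) = λ³ − (tr M) λ² + s λ − det M, where s is the sum of the principal 2×2 minors.
tr M = 5 + (-5) + 1 = 1.
s = (5·(-5) − 4²) + (5·1 − 4²) + ((-5)·1 − (-5)²) = -41 + (-11) + (-30) = -82.
det M (expand along row 1) = 5·(-30) − 4·24 + 4·0 = -246.
Characteristic polynomial: λ³ − λ² − 82λ + 246 = 0.
Substitute λ = y + (tr M)/3 = y + 0.333333 to remove the quadratic term: y³ + p·y + q = 0 with p = s − (tr M)²/3 = -82.333333 and q = −2(tr M)³/27 + (tr M)·s/3 − det M = 218.592593.
Three real roots ⇒ use the trigonometric (Viète) form: r = 2√(−p/3) = 10.477489, φ = arccos(3q/(p·r)) = arccos(-0.760193) = 2.434406 rad.
y_k = r·cos(φ/3 − 2πk/3) for k = 0, 1, 2 gives y = 7.213059, 2.974669, -10.187728.
λ_k = y_k + 0.333333 gives λ = 7.5464, 3.3080, -9.8544 (check: the sum is 1.0000 = tr M).

Eigenvalues sorted in increasing order: [-9.8544, 3.3080, 7.5464].


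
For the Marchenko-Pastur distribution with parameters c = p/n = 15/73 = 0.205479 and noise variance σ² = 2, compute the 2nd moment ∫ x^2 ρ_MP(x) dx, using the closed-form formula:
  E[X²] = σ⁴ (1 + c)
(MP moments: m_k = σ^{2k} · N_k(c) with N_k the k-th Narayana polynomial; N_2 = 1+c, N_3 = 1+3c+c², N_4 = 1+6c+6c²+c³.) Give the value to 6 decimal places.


E[X²] = σ⁴ (1 + c) (second MP moment). With σ² = 2 (so σ⁴ = 4) and c = 15/73 = 0.205479: E[X²] = 4 · (1 + 0.205479) = 4 · 1.205479.

So E[X^2] = 4.821918.


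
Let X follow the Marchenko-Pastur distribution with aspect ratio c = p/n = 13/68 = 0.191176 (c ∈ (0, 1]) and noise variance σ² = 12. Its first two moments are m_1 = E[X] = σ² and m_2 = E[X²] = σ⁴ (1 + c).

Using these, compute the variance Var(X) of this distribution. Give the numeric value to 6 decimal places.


m_1 = E[X] = σ² = 12, so m_1² = 144.
m_2 = E[X²] = σ⁴ (1 + c) = 144 · (1 + 0.191176) = 144 · 1.191176 = 171.529412.
(Note m_2 − m_1² simplifies to c · σ⁴ = 0.191176 · 144.)

Var(X) = m_2 − m_1² = 171.529412 − 144 = 27.529412.


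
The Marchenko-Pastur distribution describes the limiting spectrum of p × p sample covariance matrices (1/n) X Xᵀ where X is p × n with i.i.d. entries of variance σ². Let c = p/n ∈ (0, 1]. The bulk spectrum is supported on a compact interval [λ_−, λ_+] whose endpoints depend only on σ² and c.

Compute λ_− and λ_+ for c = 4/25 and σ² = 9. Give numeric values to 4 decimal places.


c = 4/25 = 0.160000; √c = 0.400000.
λ_− = σ² (1 − √c)² = 9 · (1 − 0.400000)² = 9 · (0.600000)² = 3.240000.
λ_+ = σ² (1 + √c)² = 9 · (1 + 0.400000)² = 9 · (1.400000)² = 17.640000.

Rounded to 4 decimal places: λ_− ≈ 3.2400, λ_+ ≈ 17.6400.


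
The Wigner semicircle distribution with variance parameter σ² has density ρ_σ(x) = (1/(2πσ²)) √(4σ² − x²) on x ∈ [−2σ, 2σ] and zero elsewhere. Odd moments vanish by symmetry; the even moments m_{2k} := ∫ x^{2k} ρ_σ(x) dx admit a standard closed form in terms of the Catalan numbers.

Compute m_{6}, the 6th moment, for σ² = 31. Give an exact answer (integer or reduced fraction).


By the scaled semicircle moment identity, m_{2k} = σ^{2k} · C_k with k = 3.
C_3 = (1/(k+1)) · C(2k, k) = (1/4) · C(6, 3) = (1/4) · 20 = 5.
σ^{2k} = (σ²)^k = (31)^3 = 29791.

Therefore m_{6} = σ^{6} · C_3 = 29791 · 5 = 148955.


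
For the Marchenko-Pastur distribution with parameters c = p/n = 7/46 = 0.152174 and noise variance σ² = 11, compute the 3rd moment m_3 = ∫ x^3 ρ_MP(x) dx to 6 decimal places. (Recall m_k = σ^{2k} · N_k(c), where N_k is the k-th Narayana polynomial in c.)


E[X³] = σ⁶ (1 + 3c + c²) (third MP moment). With σ² = 11 (so σ⁶ = 1331) and c = 7/46 = 0.152174: E[X³] = 1331 · (1 + 3·0.152174 + (0.152174)²) = 1331 · 1.479679.

So E[X^3] = 1969.452268.


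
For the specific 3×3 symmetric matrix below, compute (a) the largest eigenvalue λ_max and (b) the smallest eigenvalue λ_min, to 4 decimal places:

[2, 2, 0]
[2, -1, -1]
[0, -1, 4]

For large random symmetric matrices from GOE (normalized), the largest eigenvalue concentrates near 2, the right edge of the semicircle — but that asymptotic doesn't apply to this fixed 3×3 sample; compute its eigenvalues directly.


Since M is real symmetric, all three eigenvalues are real; they are the roots of det(λI − M) = λ³ − (tr M) λ² + s λ − det M, where s is the sum of the principal 2×2 minors.
tr M = 2 + (-1) + 4 = 5.
s = (2·(-1) − 2²) + (2·4 − 0²) + ((-1)·4 − (-1)²) = -6 + 8 + (-5) = -3.
det M (expand along row 1) = 2·(-5) − 2·8 + 0·(-2) = -26.
Characteristic polynomial: λ³ − 5λ² − 3λ + 26 = 0.
Substitute λ = y + (tr M)/3 = y + 1.666667 to remove the quadratic term: y³ + p·y + q = 0 with p = s − (tr M)²/3 = -11.333333 and q = −2(tr M)³/27 + (tr M)·s/3 − det M = 11.740741.
Three real roots ⇒ use the trigonometric (Viète) form: r = 2√(−p/3) = 3.887301, φ = arccos(3q/(p·r)) = arccos(-0.799486) = 2.497235 rad.
y_k = r·cos(φ/3 − 2πk/3) for k = 0, 1, 2 gives y = 2.616519, 1.181460, -3.797979.
λ_k = y_k + 1.666667 gives λ = 4.2832, 2.8481, -2.1313 (check: the sum is 5.0000 = tr M).

Hence λ_max = 4.2832 and λ_min = -2.1313.


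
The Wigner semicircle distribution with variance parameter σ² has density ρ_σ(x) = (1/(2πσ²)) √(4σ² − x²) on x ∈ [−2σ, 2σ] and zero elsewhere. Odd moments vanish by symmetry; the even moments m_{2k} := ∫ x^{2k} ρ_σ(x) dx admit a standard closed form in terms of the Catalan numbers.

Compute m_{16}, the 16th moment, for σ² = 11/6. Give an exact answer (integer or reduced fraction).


By the scaled semicircle moment identity, m_{2k} = σ^{2k} · C_k with k = 8.
C_8 = (1/(k+1)) · C(2k, k) = (1/9) · C(16, 8) = (1/9) · 12870 = 1430.
σ^{2k} = (σ²)^k = (11/6)^8 = 214358881/1679616.

Therefore m_{16} = σ^{16} · C_8 = (214358881/1679616) · 1430 = 153266599915/839808.


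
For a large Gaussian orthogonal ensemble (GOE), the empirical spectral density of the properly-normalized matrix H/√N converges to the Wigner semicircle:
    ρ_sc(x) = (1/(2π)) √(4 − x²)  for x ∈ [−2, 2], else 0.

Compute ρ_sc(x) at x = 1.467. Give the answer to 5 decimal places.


ρ_sc(x) = (1/(2π)) √(4 − x²). With x = 1.467:
  4 − x² = 4 − (1.467)² = 4 − 2.152089 = 1.847911.
  √(4 − x²) = 1.359379.
  1/(2π) = 0.159155.
  ρ_sc(1.467) = 0.159155 · 1.359379 = 0.216352.

Rounded to 5 decimal places: ρ_sc(1.467) ≈ 0.21635.


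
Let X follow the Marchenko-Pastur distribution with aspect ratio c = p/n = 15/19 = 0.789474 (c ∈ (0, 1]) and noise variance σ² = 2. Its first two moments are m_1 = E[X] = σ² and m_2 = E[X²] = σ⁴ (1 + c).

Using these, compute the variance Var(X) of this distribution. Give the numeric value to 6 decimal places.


m_1 = E[X] = σ² = 2, so m_1² = 4.
m_2 = E[X²] = σ⁴ (1 + c) = 4 · (1 + 0.789474) = 4 · 1.789474 = 7.157895.
(Note m_2 − m_1² simplifies to c · σ⁴ = 0.789474 · 4.)

Var(X) = m_2 − m_1² = 7.157895 − 4 = 3.157895.


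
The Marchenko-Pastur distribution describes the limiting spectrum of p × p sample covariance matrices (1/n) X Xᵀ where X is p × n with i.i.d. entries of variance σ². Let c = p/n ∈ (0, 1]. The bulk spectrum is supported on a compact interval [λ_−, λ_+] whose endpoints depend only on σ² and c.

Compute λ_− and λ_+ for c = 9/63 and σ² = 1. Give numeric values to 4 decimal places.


c = 9/63 = 0.142857; √c = 0.377964.
λ_− = σ² (1 − √c)² = 1 · (1 − 0.377964)² = 1 · (0.622036)² = 0.386928.
λ_+ = σ² (1 + √c)² = 1 · (1 + 0.377964)² = 1 · (1.377964)² = 1.898786.

Rounded to 4 decimal places: λ_− ≈ 0.3869, λ_+ ≈ 1.8988.


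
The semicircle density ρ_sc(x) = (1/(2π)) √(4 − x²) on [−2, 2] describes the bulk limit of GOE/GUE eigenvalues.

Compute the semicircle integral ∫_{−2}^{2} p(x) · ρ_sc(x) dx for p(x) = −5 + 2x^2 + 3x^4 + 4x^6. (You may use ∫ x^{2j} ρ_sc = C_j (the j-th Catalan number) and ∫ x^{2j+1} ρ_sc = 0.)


Write p(x) = Σ a_i x^i, split into monomials and integrate each against ρ_sc separately.
Using ∫ x^{2j} ρ_sc = C_j = (1/(j+1)) C(2j, j) (Catalan numbers) and ∫ x^{2j+1} ρ_sc = 0 (odd monomials vanish by symmetry):
  i = 0 (even): a_0 · C_{0} = -5 · 1 = -5
  i = 2 (even): a_2 · C_{1} = 2 · 1 = 2
  i = 4 (even): a_4 · C_{2} = 3 · 2 = 6
  i = 6 (even): a_6 · C_{3} = 4 · 5 = 20

Summing the contributions: ∫_{−2}^{2} p(x) ρ_sc(x) dx = (-5) + 2 + 6 + 20 = 23.


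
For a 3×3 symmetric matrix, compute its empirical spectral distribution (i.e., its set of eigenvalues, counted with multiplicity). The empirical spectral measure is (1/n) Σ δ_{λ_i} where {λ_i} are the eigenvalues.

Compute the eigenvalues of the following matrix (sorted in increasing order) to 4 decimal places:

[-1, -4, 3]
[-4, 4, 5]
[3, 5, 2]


Since M is real symmetric, all three eigenvalues are real; they are the roots of det(λI − M) = λ³ − (tr M) λ² + s λ − det M, where s is the sum of the principal 2×2 minors.
tr M = -1 + 4 + 2 = 5.
s = ((-1)·4 − (-4)²) + ((-1)·2 − 3²) + (4·2 − 5²) = -20 + (-11) + (-17) = -48.
det M (expand along row 1) = (-1)·(-17) − (-4)·(-23) + 3·(-32) = -171.
Characteristic polynomial: λ³ − 5λ² − 48λ + 171 = 0.
Substitute λ = y + (tr M)/3 = y + 1.666667 to remove the quadratic term: y³ + p·y + q = 0 with p = s − (tr M)²/3 = -56.333333 and q = −2(tr M)³/27 + (tr M)·s/3 − det M = 81.740741.
Three real roots ⇒ use the trigonometric (Viète) form: r = 2√(−p/3) = 8.666667, φ = arccos(3q/(p·r)) = arccos(-0.502276) = 2.097025 rad.
y_k = r·cos(φ/3 − 2πk/3) for k = 0, 1, 2 gives y = 6.634166, 1.512432, -8.146598.
λ_k = y_k + 1.666667 gives λ = 8.3008, 3.1791, -6.4799 (check: the sum is 5.0000 = tr M).

Eigenvalues sorted in increasing order: [-6.4799, 3.1791, 8.3008].


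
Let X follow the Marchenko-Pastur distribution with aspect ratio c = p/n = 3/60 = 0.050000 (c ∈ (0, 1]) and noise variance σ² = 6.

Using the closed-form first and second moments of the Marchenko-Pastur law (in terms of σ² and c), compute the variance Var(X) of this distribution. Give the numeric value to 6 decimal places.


Recall the MP moments m_1 = E[X] = σ² and m_2 = E[X²] = σ⁴ (1 + c).
m_1 = E[X] = σ² = 6, so m_1² = 36.
m_2 = E[X²] = σ⁴ (1 + c) = 36 · (1 + 0.050000) = 36 · 1.050000 = 37.800000.
(Note m_2 − m_1² simplifies to c · σ⁴ = 0.050000 · 36.)

Var(X) = m_2 − m_1² = 37.800000 − 36 = 1.800000.


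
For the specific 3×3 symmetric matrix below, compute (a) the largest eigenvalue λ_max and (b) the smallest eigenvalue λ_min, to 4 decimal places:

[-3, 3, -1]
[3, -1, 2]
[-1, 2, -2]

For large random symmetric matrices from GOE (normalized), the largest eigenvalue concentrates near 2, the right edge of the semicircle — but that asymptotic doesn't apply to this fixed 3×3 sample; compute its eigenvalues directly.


Since M is real symmetric, all three eigenvalues are real; they are the roots of det(λI − M) = λ³ − (tr M) λ² + s λ − det M, where s is the sum of the principal 2×2 minors.
tr M = -3 + (-1) + (-2) = -6.
s = ((-3)·(-1) − 3²) + ((-3)·(-2) − (-1)²) + ((-1)·(-2) − 2²) = -6 + 5 + (-2) = -3.
det M (expand along row 1) = (-3)·(-2) − 3·(-4) + (-1)·5 = 13.
Characteristic polynomial: λ³ + 6λ² − 3λ − 13 = 0.
Substitute λ = y + (tr M)/3 = y − 2.000000 to remove the quadratic term: y³ + p·y + q = 0 with p = s − (tr M)²/3 = -15.000000 and q = −2(tr M)³/27 + (tr M)·s/3 − det M = 9.000000.
Three real roots ⇒ use the trigonometric (Viète) form: r = 2√(−p/3) = 4.472136, φ = arccos(3q/(p·r)) = arccos(-0.402492) = 1.985034 rad.
y_k = r·cos(φ/3 − 2πk/3) for k = 0, 1, 2 gives y = 3.528347, 0.615549, -4.143895.
λ_k = y_k − 2.000000 gives λ = 1.5283, -1.3845, -6.1439 (check: the sum is -6.0000 = tr M).

Hence λ_max = 1.5283 and λ_min = -6.1439.


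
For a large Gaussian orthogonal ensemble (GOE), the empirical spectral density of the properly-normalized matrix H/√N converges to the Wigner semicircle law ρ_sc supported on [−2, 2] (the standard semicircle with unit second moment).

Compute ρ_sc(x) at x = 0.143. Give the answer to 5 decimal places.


ρ_sc(x) = (1/(2π)) √(4 − x²). With x = 0.143:
  4 − x² = 4 − (0.143)² = 4 − 0.020449 = 3.979551.
  √(4 − x²) = 1.994881.
  1/(2π) = 0.159155.
  ρ_sc(0.143) = 0.159155 · 1.994881 = 0.317495.

Rounded to 5 decimal places: ρ_sc(0.143) ≈ 0.31750.


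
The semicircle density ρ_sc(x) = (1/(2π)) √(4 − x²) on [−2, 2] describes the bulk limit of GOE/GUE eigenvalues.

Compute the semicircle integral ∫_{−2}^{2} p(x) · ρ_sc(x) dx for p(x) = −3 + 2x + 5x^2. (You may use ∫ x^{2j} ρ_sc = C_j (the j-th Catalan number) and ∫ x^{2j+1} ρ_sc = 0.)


Write p(x) = Σ a_i x^i, split into monomials and integrate each against ρ_sc separately.
Using ∫ x^{2j} ρ_sc = C_j = (1/(j+1)) C(2j, j) (Catalan numbers) and ∫ x^{2j+1} ρ_sc = 0 (odd monomials vanish by symmetry):
  i = 0 (even): a_0 · C_{0} = -3 · 1 = -3
  i = 1 (odd): ∫ x^1 ρ_sc = 0 (vanishes)
  i = 2 (even): a_2 · C_{1} = 5 · 1 = 5

Summing the contributions: ∫_{−2}^{2} p(x) ρ_sc(x) dx = (-3) + 5 = 2.


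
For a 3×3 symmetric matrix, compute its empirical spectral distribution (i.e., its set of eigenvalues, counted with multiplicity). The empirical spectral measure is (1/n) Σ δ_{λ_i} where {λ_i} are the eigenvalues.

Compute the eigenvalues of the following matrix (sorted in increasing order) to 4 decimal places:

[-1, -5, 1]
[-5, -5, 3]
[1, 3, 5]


Since M is real symmetric, all three eigenvalues are real; they are the roots of det(λI − M) = λ³ − (tr M) λ² + s λ − det M, where s is the sum of the principal 2×2 minors.
tr M = -1 + (-5) + 5 = -1.
s = ((-1)·(-5) − (-5)²) + ((-1)·5 − 1²) + ((-5)·5 − 3²) = -20 + (-6) + (-34) = -60.
det M (expand along row 1) = (-1)·(-34) − (-5)·(-28) + 1·(-10) = -116.
Characteristic polynomial: λ³ + λ² − 60λ + 116 = 0.
Substitute λ = y + (tr M)/3 = y − 0.333333 to remove the quadratic term: y³ + p·y + q = 0 with p = s − (tr M)²/3 = -60.333333 and q = −2(tr M)³/27 + (tr M)·s/3 − det M = 136.074074.
Three real roots ⇒ use the trigonometric (Viète) form: r = 2√(−p/3) = 8.969083, φ = arccos(3q/(p·r)) = arccos(-0.754382) = 2.425508 rad.
y_k = r·cos(φ/3 − 2πk/3) for k = 0, 1, 2 gives y = 6.193888, 2.520898, -8.714786.
λ_k = y_k − 0.333333 gives λ = 5.8606, 2.1876, -9.0481 (check: the sum is -1.0000 = tr M).

Eigenvalues sorted in increasing order: [-9.0481, 2.1876, 5.8606].


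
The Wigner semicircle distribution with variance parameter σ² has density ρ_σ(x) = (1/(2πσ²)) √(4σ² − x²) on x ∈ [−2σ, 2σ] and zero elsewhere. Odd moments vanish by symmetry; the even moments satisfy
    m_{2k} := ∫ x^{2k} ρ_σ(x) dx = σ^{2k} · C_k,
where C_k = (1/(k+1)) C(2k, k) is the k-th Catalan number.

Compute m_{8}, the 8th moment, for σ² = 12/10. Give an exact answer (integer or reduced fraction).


By the scaled semicircle moment identity, m_{2k} = σ^{2k} · C_k with k = 4.
C_4 = (1/(k+1)) · C(2k, k) = (1/5) · C(8, 4) = (1/5) · 70 = 14.
σ^{2k} = (σ²)^k = (12/10)^4 = 1296/625.

Therefore m_{8} = σ^{8} · C_4 = (1296/625) · 14 = 18144/625.


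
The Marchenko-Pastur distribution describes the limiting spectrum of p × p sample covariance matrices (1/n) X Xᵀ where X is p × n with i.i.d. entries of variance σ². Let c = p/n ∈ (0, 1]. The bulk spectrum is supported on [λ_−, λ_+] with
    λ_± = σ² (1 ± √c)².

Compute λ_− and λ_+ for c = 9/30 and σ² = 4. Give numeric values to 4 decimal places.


c = 9/30 = 0.300000; √c = 0.547723.
λ_− = σ² (1 − √c)² = 4 · (1 − 0.547723)² = 4 · (0.452277)² = 0.818220.
λ_+ = σ² (1 + √c)² = 4 · (1 + 0.547723)² = 4 · (1.547723)² = 9.581780.

Rounded to 4 decimal places: λ_− ≈ 0.8182, λ_+ ≈ 9.5818.


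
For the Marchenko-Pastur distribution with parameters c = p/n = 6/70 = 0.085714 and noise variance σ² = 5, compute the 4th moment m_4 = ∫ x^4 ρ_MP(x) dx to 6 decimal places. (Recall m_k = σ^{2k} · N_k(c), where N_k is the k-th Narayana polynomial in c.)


E[X⁴] = σ⁸ (1 + 6c + 6c² + c³) (fourth MP moment). With σ² = 5 (so σ⁸ = 625) and c = 6/70 = 0.085714: E[X⁴] = 625 · (1 + 6·0.085714 + 6·(0.085714)² + (0.085714)³) = 625 · 1.558997.

So E[X^4] = 974.373178.


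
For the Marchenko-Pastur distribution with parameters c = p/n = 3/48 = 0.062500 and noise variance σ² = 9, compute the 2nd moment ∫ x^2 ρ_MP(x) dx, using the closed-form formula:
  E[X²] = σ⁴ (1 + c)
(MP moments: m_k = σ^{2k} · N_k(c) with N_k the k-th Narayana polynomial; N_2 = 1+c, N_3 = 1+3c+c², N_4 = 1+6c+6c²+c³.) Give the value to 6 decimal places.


E[X²] = σ⁴ (1 + c) (second MP moment). With σ² = 9 (so σ⁴ = 81) and c = 3/48 = 0.062500: E[X²] = 81 · (1 + 0.062500) = 81 · 1.062500.

So E[X^2] = 86.062500.


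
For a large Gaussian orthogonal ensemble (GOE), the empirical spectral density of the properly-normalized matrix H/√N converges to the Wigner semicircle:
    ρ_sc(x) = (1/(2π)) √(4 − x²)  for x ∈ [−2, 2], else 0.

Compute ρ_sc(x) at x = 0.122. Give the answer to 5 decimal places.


ρ_sc(x) = (1/(2π)) √(4 − x²). With x = 0.122:
  4 − x² = 4 − (0.122)² = 4 − 0.014884 = 3.985116.
  √(4 − x²) = 1.996276.
  1/(2π) = 0.159155.
  ρ_sc(0.122) = 0.159155 · 1.996276 = 0.317717.

Rounded to 5 decimal places: ρ_sc(0.122) ≈ 0.31772.


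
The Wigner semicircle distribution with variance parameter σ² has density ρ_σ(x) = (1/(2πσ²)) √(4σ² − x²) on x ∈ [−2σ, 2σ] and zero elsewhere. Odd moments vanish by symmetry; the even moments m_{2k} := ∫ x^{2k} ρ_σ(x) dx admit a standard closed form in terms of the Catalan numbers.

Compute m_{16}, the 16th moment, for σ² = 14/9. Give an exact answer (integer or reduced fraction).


By the scaled semicircle moment identity, m_{2k} = σ^{2k} · C_k with k = 8.
C_8 = (1/(k+1)) · C(2k, k) = (1/9) · C(16, 8) = (1/9) · 12870 = 1430.
σ^{2k} = (σ²)^k = (14/9)^8 = 1475789056/43046721.

Therefore m_{16} = σ^{16} · C_8 = (1475789056/43046721) · 1430 = 2110378350080/43046721.


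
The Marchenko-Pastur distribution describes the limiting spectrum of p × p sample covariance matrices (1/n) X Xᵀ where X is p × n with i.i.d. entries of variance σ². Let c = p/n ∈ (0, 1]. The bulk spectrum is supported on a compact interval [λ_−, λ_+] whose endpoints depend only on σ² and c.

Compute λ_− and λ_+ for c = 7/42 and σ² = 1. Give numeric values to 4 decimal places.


c = 7/42 = 0.166667; √c = 0.408248.
λ_− = σ² (1 − √c)² = 1 · (1 − 0.408248)² = 1 · (0.591752)² = 0.350170.
λ_+ = σ² (1 + √c)² = 1 · (1 + 0.408248)² = 1 · (1.408248)² = 1.983163.

Rounded to 4 decimal places: λ_− ≈ 0.3502, λ_+ ≈ 1.9832.


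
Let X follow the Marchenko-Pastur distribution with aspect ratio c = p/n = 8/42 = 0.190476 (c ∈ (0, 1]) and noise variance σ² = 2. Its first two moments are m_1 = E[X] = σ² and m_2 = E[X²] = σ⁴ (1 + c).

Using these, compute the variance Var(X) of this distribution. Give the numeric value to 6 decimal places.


m_1 = E[X] = σ² = 2, so m_1² = 4.
m_2 = E[X²] = σ⁴ (1 + c) = 4 · (1 + 0.190476) = 4 · 1.190476 = 4.761905.
(Note m_2 − m_1² simplifies to c · σ⁴ = 0.190476 · 4.)

Var(X) = m_2 − m_1² = 4.761905 − 4 = 0.761905.


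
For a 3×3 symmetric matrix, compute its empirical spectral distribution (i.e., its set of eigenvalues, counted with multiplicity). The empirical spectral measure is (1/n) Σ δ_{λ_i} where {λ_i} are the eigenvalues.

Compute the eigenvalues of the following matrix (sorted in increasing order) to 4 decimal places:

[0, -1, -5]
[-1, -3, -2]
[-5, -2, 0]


Since M is real symmetric, all three eigenvalues are real; they are the roots of det(λI − M) = λ³ − (tr M) λ² + s λ − det M, where s is the sum of the principal 2×2 minors.
tr M = 0 + (-3) + 0 = -3.
s = (0·(-3) − (-1)²) + (0·0 − (-5)²) + ((-3)·0 − (-2)²) = -1 + (-25) + (-4) = -30.
det M (expand along row 1) = 0·(-4) − (-1)·(-10) + (-5)·(-13) = 55.
Characteristic polynomial: λ³ + 3λ² − 30λ − 55 = 0.
Substitute λ = y + (tr M)/3 = y − 1.000000 to remove the quadratic term: y³ + p·y + q = 0 with p = s − (tr M)²/3 = -33.000000 and q = −2(tr M)³/27 + (tr M)·s/3 − det M = -23.000000.
Three real roots ⇒ use the trigonometric (Viète) form: r = 2√(−p/3) = 6.633250, φ = arccos(3q/(p·r)) = arccos(0.315216) = 1.250112 rad.
y_k = r·cos(φ/3 − 2πk/3) for k = 0, 1, 2 gives y = 6.065629, -0.707711, -5.357918.
λ_k = y_k − 1.000000 gives λ = 5.0656, -1.7077, -6.3579 (check: the sum is -3.0000 = tr M).

Eigenvalues sorted in increasing order: [-6.3579, -1.7077, 5.0656].


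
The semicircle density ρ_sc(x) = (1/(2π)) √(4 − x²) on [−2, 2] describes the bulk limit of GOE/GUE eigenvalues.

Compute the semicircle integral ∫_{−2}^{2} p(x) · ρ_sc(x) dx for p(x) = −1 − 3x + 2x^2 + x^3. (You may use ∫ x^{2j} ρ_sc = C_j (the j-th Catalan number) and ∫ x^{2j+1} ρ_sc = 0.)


Write p(x) = Σ a_i x^i, split into monomials and integrate each against ρ_sc separately.
Using ∫ x^{2j} ρ_sc = C_j = (1/(j+1)) C(2j, j) (Catalan numbers) and ∫ x^{2j+1} ρ_sc = 0 (odd monomials vanish by symmetry):
  i = 0 (even): a_0 · C_{0} = -1 · 1 = -1
  i = 1 (odd): ∫ x^1 ρ_sc = 0 (vanishes)
  i = 2 (even): a_2 · C_{1} = 2 · 1 = 2
  i = 3 (odd): ∫ x^3 ρ_sc = 0 (vanishes)

Summing the contributions: ∫_{−2}^{2} p(x) ρ_sc(x) dx = (-1) + 2 = 1.


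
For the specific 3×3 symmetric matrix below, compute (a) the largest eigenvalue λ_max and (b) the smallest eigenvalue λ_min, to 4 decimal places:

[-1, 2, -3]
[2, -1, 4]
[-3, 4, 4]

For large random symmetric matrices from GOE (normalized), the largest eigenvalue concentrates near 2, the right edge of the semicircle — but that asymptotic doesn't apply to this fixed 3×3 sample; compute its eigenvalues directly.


Since M is real symmetric, all three eigenvalues are real; they are the roots of det(λI − M) = λ³ − (tr M) λ² + s λ − det M, where s is the sum of the principal 2×2 minors.
tr M = -1 + (-1) + 4 = 2.
s = ((-1)·(-1) − 2²) + ((-1)·4 − (-3)²) + ((-1)·4 − 4²) = -3 + (-13) + (-20) = -36.
det M (expand along row 1) = (-1)·(-20) − 2·20 + (-3)·5 = -35.
Characteristic polynomial: λ³ − 2λ² − 36λ + 35 = 0.
Substitute λ = y + (tr M)/3 = y + 0.666667 to remove the quadratic term: y³ + p·y + q = 0 with p = s − (tr M)²/3 = -37.333333 and q = −2(tr M)³/27 + (tr M)·s/3 − det M = 10.407407.
Three real roots ⇒ use the trigonometric (Viète) form: r = 2√(−p/3) = 7.055337, φ = arccos(3q/(p·r)) = arccos(-0.118536) = 1.689611 rad.
y_k = r·cos(φ/3 − 2πk/3) for k = 0, 1, 2 gives y = 5.965633, 0.279354, -6.244986.
λ_k = y_k + 0.666667 gives λ = 6.6323, 0.9460, -5.5783 (check: the sum is 2.0000 = tr M).

Hence λ_max = 6.6323 and λ_min = -5.5783.


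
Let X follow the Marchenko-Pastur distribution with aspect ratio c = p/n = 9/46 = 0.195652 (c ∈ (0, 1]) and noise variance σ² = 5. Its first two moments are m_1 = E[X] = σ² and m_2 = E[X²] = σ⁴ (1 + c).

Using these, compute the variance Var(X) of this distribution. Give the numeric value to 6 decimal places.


m_1 = E[X] = σ² = 5, so m_1² = 25.
m_2 = E[X²] = σ⁴ (1 + c) = 25 · (1 + 0.195652) = 25 · 1.195652 = 29.891304.
(Note m_2 − m_1² simplifies to c · σ⁴ = 0.195652 · 25.)

Var(X) = m_2 − m_1² = 29.891304 − 25 = 4.891304.


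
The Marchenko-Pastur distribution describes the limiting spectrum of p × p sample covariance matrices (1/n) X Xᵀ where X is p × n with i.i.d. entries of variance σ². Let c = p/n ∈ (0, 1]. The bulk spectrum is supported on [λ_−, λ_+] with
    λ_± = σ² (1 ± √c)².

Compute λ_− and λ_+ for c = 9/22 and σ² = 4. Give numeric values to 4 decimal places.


c = 9/22 = 0.409091; √c = 0.639602.
λ_− = σ² (1 − √c)² = 4 · (1 − 0.639602)² = 4 · (0.360398)² = 0.519546.
λ_+ = σ² (1 + √c)² = 4 · (1 + 0.639602)² = 4 · (1.639602)² = 10.753181.

Rounded to 4 decimal places: λ_− ≈ 0.5195, λ_+ ≈ 10.7532.


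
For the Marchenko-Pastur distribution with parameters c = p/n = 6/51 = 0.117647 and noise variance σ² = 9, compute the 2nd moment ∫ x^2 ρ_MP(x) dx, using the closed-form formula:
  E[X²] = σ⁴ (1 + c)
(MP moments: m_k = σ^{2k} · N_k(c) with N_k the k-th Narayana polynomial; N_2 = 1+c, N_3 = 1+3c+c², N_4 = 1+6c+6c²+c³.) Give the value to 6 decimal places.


E[X²] = σ⁴ (1 + c) (second MP moment). With σ² = 9 (so σ⁴ = 81) and c = 6/51 = 0.117647: E[X²] = 81 · (1 + 0.117647) = 81 · 1.117647.

So E[X^2] = 90.529412.


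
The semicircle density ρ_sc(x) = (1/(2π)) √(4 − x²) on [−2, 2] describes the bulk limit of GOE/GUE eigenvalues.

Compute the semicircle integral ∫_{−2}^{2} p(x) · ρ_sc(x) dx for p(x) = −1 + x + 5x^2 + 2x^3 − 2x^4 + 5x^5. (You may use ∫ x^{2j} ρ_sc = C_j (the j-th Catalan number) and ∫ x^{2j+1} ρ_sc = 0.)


Write p(x) = Σ a_i x^i, split into monomials and integrate each against ρ_sc separately.
Using ∫ x^{2j} ρ_sc = C_j = (1/(j+1)) C(2j, j) (Catalan numbers) and ∫ x^{2j+1} ρ_sc = 0 (odd monomials vanish by symmetry):
  i = 0 (even): a_0 · C_{0} = -1 · 1 = -1
  i = 1 (odd): ∫ x^1 ρ_sc = 0 (vanishes)
  i = 2 (even): a_2 · C_{1} = 5 · 1 = 5
  i = 3 (odd): ∫ x^3 ρ_sc = 0 (vanishes)
  i = 4 (even): a_4 · C_{2} = -2 · 2 = -4
  i = 5 (odd): ∫ x^5 ρ_sc = 0 (vanishes)

Summing the contributions: ∫_{−2}^{2} p(x) ρ_sc(x) dx = (-1) + 5 + (-4) = 0.


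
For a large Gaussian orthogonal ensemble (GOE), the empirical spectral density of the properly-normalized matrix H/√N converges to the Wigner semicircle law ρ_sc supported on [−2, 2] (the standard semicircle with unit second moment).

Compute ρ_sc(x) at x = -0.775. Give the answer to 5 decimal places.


ρ_sc(x) = (1/(2π)) √(4 − x²). With x = -0.775:
  4 − x² = 4 − (-0.775)² = 4 − 0.600625 = 3.399375.
  √(4 − x²) = 1.843739.
  1/(2π) = 0.159155.
  ρ_sc(-0.775) = 0.159155 · 1.843739 = 0.293440.

Rounded to 5 decimal places: ρ_sc(-0.775) ≈ 0.29344.


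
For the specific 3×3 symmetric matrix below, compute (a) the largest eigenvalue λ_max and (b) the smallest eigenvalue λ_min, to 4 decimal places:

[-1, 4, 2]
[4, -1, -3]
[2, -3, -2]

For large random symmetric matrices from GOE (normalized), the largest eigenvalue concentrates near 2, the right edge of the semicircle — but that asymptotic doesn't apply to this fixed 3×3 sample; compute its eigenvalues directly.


Since M is real symmetric, all three eigenvalues are real; they are the roots of det(λI − M) = λ³ − (tr M) λ² + s λ − det M, where s is the sum of the principal 2×2 minors.
tr M = -1 + (-1) + (-2) = -4.
s = ((-1)·(-1) − 4²) + ((-1)·(-2) − 2²) + ((-1)·(-2) − (-3)²) = -15 + (-2) + (-7) = -24.
det M (expand along row 1) = (-1)·(-7) − 4·(-2) + 2·(-10) = -5.
Characteristic polynomial: λ³ + 4λ² − 24λ + 5 = 0.
Substitute λ = y + (tr M)/3 = y − 1.333333 to remove the quadratic term: y³ + p·y + q = 0 with p = s − (tr M)²/3 = -29.333333 and q = −2(tr M)³/27 + (tr M)·s/3 − det M = 41.740741.
Three real roots ⇒ use the trigonometric (Viète) form: r = 2√(−p/3) = 6.253888, φ = arccos(3q/(p·r)) = arccos(-0.682606) = 2.322119 rad.
y_k = r·cos(φ/3 − 2πk/3) for k = 0, 1, 2 gives y = 4.472110, 1.549907, -6.022017.
λ_k = y_k − 1.333333 gives λ = 3.1388, 0.2166, -7.3554 (check: the sum is -4.0000 = tr M).

Hence λ_max = 3.1388 and λ_min = -7.3554.


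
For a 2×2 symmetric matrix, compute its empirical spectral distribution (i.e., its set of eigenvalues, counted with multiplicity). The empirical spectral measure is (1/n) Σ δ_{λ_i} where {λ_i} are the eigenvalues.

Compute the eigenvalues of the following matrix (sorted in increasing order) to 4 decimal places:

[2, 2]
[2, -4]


Since M is real symmetric, both eigenvalues are real; they are the roots of det(λI − M) = λ² − (tr M) λ + det M.
tr M = 2 + (-4) = -2.
det M = 2·(-4) − 2² = -8 − 4 = -12.
Characteristic polynomial: λ² + 2λ − 12 = 0.
Discriminant Δ = (tr M)² − 4·det M = 4 − (-48) = 52; √Δ = 7.211103.
λ = (tr M ± √Δ)/2 = (-2 ± 7.211103)/2, giving (tr M − √Δ)/2 = -4.6056 and (tr M + √Δ)/2 = 2.6056.

Eigenvalues sorted in increasing order: [-4.6056, 2.6056].


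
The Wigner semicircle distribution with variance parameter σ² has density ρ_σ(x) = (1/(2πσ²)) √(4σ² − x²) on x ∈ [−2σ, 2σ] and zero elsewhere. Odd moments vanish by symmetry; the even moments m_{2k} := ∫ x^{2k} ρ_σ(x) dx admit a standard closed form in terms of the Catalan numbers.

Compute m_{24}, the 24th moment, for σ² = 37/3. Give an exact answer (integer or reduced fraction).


By the scaled semicircle moment identity, m_{2k} = σ^{2k} · C_k with k = 12.
C_12 = (1/(k+1)) · C(2k, k) = (1/13) · C(24, 12) = (1/13) · 2704156 = 208012.
σ^{2k} = (σ²)^k = (37/3)^12 = 6582952005840035281/531441.

Therefore m_{24} = σ^{24} · C_12 = (6582952005840035281/531441) · 208012 = 1369333012638797418871372/531441.
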